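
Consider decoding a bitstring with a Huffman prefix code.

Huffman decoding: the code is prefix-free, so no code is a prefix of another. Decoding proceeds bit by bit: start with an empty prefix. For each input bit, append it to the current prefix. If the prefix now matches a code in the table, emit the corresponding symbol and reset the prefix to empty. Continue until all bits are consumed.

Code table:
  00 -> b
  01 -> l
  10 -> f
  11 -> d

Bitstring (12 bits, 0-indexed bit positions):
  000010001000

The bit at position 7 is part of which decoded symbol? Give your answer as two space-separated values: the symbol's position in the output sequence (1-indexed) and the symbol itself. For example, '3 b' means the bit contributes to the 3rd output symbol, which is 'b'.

Answer: 4 b

Derivation:
Bit 0: prefix='0' (no match yet)
Bit 1: prefix='00' -> emit 'b', reset
Bit 2: prefix='0' (no match yet)
Bit 3: prefix='00' -> emit 'b', reset
Bit 4: prefix='1' (no match yet)
Bit 5: prefix='10' -> emit 'f', reset
Bit 6: prefix='0' (no match yet)
Bit 7: prefix='00' -> emit 'b', reset
Bit 8: prefix='1' (no match yet)
Bit 9: prefix='10' -> emit 'f', reset
Bit 10: prefix='0' (no match yet)
Bit 11: prefix='00' -> emit 'b', reset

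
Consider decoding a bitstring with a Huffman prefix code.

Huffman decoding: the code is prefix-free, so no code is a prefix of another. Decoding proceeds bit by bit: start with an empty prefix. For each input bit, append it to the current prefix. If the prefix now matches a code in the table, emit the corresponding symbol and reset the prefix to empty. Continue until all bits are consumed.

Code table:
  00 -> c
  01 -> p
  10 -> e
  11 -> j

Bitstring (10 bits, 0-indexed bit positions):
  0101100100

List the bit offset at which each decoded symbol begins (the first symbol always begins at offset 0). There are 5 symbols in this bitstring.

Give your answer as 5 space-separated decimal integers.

Answer: 0 2 4 6 8

Derivation:
Bit 0: prefix='0' (no match yet)
Bit 1: prefix='01' -> emit 'p', reset
Bit 2: prefix='0' (no match yet)
Bit 3: prefix='01' -> emit 'p', reset
Bit 4: prefix='1' (no match yet)
Bit 5: prefix='10' -> emit 'e', reset
Bit 6: prefix='0' (no match yet)
Bit 7: prefix='01' -> emit 'p', reset
Bit 8: prefix='0' (no match yet)
Bit 9: prefix='00' -> emit 'c', reset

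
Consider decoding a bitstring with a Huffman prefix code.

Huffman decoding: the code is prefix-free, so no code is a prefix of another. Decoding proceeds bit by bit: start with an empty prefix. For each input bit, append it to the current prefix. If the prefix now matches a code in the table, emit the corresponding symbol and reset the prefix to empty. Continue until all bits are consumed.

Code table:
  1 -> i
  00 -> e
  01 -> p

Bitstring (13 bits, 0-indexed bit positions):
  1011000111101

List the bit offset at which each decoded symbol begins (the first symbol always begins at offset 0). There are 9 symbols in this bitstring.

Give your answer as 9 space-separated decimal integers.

Bit 0: prefix='1' -> emit 'i', reset
Bit 1: prefix='0' (no match yet)
Bit 2: prefix='01' -> emit 'p', reset
Bit 3: prefix='1' -> emit 'i', reset
Bit 4: prefix='0' (no match yet)
Bit 5: prefix='00' -> emit 'e', reset
Bit 6: prefix='0' (no match yet)
Bit 7: prefix='01' -> emit 'p', reset
Bit 8: prefix='1' -> emit 'i', reset
Bit 9: prefix='1' -> emit 'i', reset
Bit 10: prefix='1' -> emit 'i', reset
Bit 11: prefix='0' (no match yet)
Bit 12: prefix='01' -> emit 'p', reset

Answer: 0 1 3 4 6 8 9 10 11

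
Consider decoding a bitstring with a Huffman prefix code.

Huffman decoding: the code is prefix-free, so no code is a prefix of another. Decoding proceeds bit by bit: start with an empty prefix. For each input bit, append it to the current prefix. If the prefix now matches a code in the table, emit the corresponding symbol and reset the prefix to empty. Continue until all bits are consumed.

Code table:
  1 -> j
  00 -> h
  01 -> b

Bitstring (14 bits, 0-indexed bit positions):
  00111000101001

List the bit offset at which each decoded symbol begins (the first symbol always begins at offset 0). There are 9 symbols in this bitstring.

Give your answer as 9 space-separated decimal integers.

Bit 0: prefix='0' (no match yet)
Bit 1: prefix='00' -> emit 'h', reset
Bit 2: prefix='1' -> emit 'j', reset
Bit 3: prefix='1' -> emit 'j', reset
Bit 4: prefix='1' -> emit 'j', reset
Bit 5: prefix='0' (no match yet)
Bit 6: prefix='00' -> emit 'h', reset
Bit 7: prefix='0' (no match yet)
Bit 8: prefix='01' -> emit 'b', reset
Bit 9: prefix='0' (no match yet)
Bit 10: prefix='01' -> emit 'b', reset
Bit 11: prefix='0' (no match yet)
Bit 12: prefix='00' -> emit 'h', reset
Bit 13: prefix='1' -> emit 'j', reset

Answer: 0 2 3 4 5 7 9 11 13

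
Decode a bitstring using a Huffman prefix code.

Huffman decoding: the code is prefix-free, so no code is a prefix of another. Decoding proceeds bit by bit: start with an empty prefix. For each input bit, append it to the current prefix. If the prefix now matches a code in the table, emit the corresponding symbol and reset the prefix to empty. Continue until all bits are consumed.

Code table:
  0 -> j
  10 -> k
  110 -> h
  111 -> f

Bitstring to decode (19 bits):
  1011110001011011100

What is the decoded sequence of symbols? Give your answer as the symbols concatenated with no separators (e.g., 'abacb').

Answer: kfkjjkhfjj

Derivation:
Bit 0: prefix='1' (no match yet)
Bit 1: prefix='10' -> emit 'k', reset
Bit 2: prefix='1' (no match yet)
Bit 3: prefix='11' (no match yet)
Bit 4: prefix='111' -> emit 'f', reset
Bit 5: prefix='1' (no match yet)
Bit 6: prefix='10' -> emit 'k', reset
Bit 7: prefix='0' -> emit 'j', reset
Bit 8: prefix='0' -> emit 'j', reset
Bit 9: prefix='1' (no match yet)
Bit 10: prefix='10' -> emit 'k', reset
Bit 11: prefix='1' (no match yet)
Bit 12: prefix='11' (no match yet)
Bit 13: prefix='110' -> emit 'h', reset
Bit 14: prefix='1' (no match yet)
Bit 15: prefix='11' (no match yet)
Bit 16: prefix='111' -> emit 'f', reset
Bit 17: prefix='0' -> emit 'j', reset
Bit 18: prefix='0' -> emit 'j', reset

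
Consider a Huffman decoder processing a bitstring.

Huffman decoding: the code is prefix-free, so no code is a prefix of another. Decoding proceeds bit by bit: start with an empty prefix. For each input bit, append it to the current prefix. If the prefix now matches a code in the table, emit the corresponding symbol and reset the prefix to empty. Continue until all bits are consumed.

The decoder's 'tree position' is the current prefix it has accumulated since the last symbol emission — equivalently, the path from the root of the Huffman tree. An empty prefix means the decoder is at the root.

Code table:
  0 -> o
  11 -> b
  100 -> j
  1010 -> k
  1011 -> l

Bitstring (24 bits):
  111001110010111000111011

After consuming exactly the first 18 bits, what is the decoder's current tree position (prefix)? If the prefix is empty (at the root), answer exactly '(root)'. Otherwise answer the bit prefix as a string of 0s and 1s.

Answer: (root)

Derivation:
Bit 0: prefix='1' (no match yet)
Bit 1: prefix='11' -> emit 'b', reset
Bit 2: prefix='1' (no match yet)
Bit 3: prefix='10' (no match yet)
Bit 4: prefix='100' -> emit 'j', reset
Bit 5: prefix='1' (no match yet)
Bit 6: prefix='11' -> emit 'b', reset
Bit 7: prefix='1' (no match yet)
Bit 8: prefix='10' (no match yet)
Bit 9: prefix='100' -> emit 'j', reset
Bit 10: prefix='1' (no match yet)
Bit 11: prefix='10' (no match yet)
Bit 12: prefix='101' (no match yet)
Bit 13: prefix='1011' -> emit 'l', reset
Bit 14: prefix='1' (no match yet)
Bit 15: prefix='10' (no match yet)
Bit 16: prefix='100' -> emit 'j', reset
Bit 17: prefix='0' -> emit 'o', reset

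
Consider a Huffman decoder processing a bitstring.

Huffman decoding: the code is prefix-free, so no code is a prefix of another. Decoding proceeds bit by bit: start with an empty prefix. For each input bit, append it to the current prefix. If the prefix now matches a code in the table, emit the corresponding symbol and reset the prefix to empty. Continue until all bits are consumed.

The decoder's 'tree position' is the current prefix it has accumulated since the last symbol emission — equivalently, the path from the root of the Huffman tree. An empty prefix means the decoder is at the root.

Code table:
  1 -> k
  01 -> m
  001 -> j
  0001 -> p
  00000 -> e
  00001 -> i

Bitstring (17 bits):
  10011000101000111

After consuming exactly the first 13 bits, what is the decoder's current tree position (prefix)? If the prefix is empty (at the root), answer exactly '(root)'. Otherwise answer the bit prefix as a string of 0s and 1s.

Answer: 00

Derivation:
Bit 0: prefix='1' -> emit 'k', reset
Bit 1: prefix='0' (no match yet)
Bit 2: prefix='00' (no match yet)
Bit 3: prefix='001' -> emit 'j', reset
Bit 4: prefix='1' -> emit 'k', reset
Bit 5: prefix='0' (no match yet)
Bit 6: prefix='00' (no match yet)
Bit 7: prefix='000' (no match yet)
Bit 8: prefix='0001' -> emit 'p', reset
Bit 9: prefix='0' (no match yet)
Bit 10: prefix='01' -> emit 'm', reset
Bit 11: prefix='0' (no match yet)
Bit 12: prefix='00' (no match yet)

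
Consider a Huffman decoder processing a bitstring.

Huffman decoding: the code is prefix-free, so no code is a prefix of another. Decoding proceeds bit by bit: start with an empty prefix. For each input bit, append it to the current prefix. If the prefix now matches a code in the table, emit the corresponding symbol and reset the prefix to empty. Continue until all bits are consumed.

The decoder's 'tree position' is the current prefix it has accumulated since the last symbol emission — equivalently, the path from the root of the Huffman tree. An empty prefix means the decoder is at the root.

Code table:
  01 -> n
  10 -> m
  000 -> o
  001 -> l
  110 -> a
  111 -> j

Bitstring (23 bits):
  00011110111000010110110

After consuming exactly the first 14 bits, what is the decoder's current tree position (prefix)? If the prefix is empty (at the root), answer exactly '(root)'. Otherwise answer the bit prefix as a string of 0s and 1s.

Bit 0: prefix='0' (no match yet)
Bit 1: prefix='00' (no match yet)
Bit 2: prefix='000' -> emit 'o', reset
Bit 3: prefix='1' (no match yet)
Bit 4: prefix='11' (no match yet)
Bit 5: prefix='111' -> emit 'j', reset
Bit 6: prefix='1' (no match yet)
Bit 7: prefix='10' -> emit 'm', reset
Bit 8: prefix='1' (no match yet)
Bit 9: prefix='11' (no match yet)
Bit 10: prefix='111' -> emit 'j', reset
Bit 11: prefix='0' (no match yet)
Bit 12: prefix='00' (no match yet)
Bit 13: prefix='000' -> emit 'o', reset

Answer: (root)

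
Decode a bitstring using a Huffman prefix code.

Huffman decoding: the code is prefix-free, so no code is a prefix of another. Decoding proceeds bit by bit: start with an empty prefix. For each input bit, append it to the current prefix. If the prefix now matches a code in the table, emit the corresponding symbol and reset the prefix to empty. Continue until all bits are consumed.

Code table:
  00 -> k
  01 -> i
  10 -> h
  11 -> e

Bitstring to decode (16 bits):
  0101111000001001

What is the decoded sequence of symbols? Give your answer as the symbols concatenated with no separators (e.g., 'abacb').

Answer: iiehkkhi

Derivation:
Bit 0: prefix='0' (no match yet)
Bit 1: prefix='01' -> emit 'i', reset
Bit 2: prefix='0' (no match yet)
Bit 3: prefix='01' -> emit 'i', reset
Bit 4: prefix='1' (no match yet)
Bit 5: prefix='11' -> emit 'e', reset
Bit 6: prefix='1' (no match yet)
Bit 7: prefix='10' -> emit 'h', reset
Bit 8: prefix='0' (no match yet)
Bit 9: prefix='00' -> emit 'k', reset
Bit 10: prefix='0' (no match yet)
Bit 11: prefix='00' -> emit 'k', reset
Bit 12: prefix='1' (no match yet)
Bit 13: prefix='10' -> emit 'h', reset
Bit 14: prefix='0' (no match yet)
Bit 15: prefix='01' -> emit 'i', reset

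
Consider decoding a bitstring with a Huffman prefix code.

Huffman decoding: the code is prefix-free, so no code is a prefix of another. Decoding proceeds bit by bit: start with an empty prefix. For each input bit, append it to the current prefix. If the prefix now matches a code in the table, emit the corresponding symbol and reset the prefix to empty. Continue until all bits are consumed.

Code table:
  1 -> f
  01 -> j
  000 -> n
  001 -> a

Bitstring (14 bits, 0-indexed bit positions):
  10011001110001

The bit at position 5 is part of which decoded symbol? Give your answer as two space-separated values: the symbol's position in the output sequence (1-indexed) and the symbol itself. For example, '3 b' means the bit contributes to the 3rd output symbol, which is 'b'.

Bit 0: prefix='1' -> emit 'f', reset
Bit 1: prefix='0' (no match yet)
Bit 2: prefix='00' (no match yet)
Bit 3: prefix='001' -> emit 'a', reset
Bit 4: prefix='1' -> emit 'f', reset
Bit 5: prefix='0' (no match yet)
Bit 6: prefix='00' (no match yet)
Bit 7: prefix='001' -> emit 'a', reset
Bit 8: prefix='1' -> emit 'f', reset
Bit 9: prefix='1' -> emit 'f', reset

Answer: 4 a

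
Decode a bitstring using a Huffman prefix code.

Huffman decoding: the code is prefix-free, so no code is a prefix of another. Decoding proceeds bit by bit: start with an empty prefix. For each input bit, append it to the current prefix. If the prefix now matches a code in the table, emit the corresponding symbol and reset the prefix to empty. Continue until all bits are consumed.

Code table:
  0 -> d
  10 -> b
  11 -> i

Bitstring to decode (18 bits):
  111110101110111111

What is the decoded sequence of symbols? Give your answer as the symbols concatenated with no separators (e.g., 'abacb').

Answer: iibbibiii

Derivation:
Bit 0: prefix='1' (no match yet)
Bit 1: prefix='11' -> emit 'i', reset
Bit 2: prefix='1' (no match yet)
Bit 3: prefix='11' -> emit 'i', reset
Bit 4: prefix='1' (no match yet)
Bit 5: prefix='10' -> emit 'b', reset
Bit 6: prefix='1' (no match yet)
Bit 7: prefix='10' -> emit 'b', reset
Bit 8: prefix='1' (no match yet)
Bit 9: prefix='11' -> emit 'i', reset
Bit 10: prefix='1' (no match yet)
Bit 11: prefix='10' -> emit 'b', reset
Bit 12: prefix='1' (no match yet)
Bit 13: prefix='11' -> emit 'i', reset
Bit 14: prefix='1' (no match yet)
Bit 15: prefix='11' -> emit 'i', reset
Bit 16: prefix='1' (no match yet)
Bit 17: prefix='11' -> emit 'i', reset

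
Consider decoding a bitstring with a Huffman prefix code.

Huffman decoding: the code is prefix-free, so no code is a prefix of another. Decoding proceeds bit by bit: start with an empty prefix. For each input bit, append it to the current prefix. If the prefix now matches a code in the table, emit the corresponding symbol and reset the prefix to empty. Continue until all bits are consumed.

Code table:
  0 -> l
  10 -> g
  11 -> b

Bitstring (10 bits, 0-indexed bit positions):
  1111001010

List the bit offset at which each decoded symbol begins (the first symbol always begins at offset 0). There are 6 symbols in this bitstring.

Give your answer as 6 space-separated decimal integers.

Bit 0: prefix='1' (no match yet)
Bit 1: prefix='11' -> emit 'b', reset
Bit 2: prefix='1' (no match yet)
Bit 3: prefix='11' -> emit 'b', reset
Bit 4: prefix='0' -> emit 'l', reset
Bit 5: prefix='0' -> emit 'l', reset
Bit 6: prefix='1' (no match yet)
Bit 7: prefix='10' -> emit 'g', reset
Bit 8: prefix='1' (no match yet)
Bit 9: prefix='10' -> emit 'g', reset

Answer: 0 2 4 5 6 8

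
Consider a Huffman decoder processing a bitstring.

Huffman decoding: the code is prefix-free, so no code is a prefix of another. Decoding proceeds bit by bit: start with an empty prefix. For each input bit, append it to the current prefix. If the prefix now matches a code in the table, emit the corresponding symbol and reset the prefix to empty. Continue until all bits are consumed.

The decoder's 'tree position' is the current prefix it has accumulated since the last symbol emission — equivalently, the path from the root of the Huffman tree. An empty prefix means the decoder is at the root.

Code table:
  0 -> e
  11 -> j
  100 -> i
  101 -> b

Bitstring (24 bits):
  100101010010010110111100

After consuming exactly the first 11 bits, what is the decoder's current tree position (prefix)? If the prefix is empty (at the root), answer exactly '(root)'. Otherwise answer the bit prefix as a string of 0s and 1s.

Bit 0: prefix='1' (no match yet)
Bit 1: prefix='10' (no match yet)
Bit 2: prefix='100' -> emit 'i', reset
Bit 3: prefix='1' (no match yet)
Bit 4: prefix='10' (no match yet)
Bit 5: prefix='101' -> emit 'b', reset
Bit 6: prefix='0' -> emit 'e', reset
Bit 7: prefix='1' (no match yet)
Bit 8: prefix='10' (no match yet)
Bit 9: prefix='100' -> emit 'i', reset
Bit 10: prefix='1' (no match yet)

Answer: 1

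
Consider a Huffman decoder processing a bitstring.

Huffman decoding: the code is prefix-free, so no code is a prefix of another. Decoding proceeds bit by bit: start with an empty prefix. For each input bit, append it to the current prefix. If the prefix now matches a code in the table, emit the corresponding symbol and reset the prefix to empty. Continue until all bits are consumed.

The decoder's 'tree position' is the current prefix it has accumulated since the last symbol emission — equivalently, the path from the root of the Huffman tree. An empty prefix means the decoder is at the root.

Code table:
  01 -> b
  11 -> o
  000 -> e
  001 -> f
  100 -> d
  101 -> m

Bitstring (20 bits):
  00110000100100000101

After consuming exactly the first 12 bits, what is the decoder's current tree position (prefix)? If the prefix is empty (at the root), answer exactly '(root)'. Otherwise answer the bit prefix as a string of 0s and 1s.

Bit 0: prefix='0' (no match yet)
Bit 1: prefix='00' (no match yet)
Bit 2: prefix='001' -> emit 'f', reset
Bit 3: prefix='1' (no match yet)
Bit 4: prefix='10' (no match yet)
Bit 5: prefix='100' -> emit 'd', reset
Bit 6: prefix='0' (no match yet)
Bit 7: prefix='00' (no match yet)
Bit 8: prefix='001' -> emit 'f', reset
Bit 9: prefix='0' (no match yet)
Bit 10: prefix='00' (no match yet)
Bit 11: prefix='001' -> emit 'f', reset

Answer: (root)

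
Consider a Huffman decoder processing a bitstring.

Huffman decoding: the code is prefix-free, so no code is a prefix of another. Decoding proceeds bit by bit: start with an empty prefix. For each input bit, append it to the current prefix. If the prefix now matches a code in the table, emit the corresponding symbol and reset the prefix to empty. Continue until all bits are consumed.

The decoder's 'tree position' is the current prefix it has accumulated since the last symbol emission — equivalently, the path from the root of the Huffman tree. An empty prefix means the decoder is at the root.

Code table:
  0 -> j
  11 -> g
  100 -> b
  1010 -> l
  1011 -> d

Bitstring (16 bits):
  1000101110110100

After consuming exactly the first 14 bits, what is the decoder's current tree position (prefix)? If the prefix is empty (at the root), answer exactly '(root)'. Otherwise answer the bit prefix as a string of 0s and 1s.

Answer: 1

Derivation:
Bit 0: prefix='1' (no match yet)
Bit 1: prefix='10' (no match yet)
Bit 2: prefix='100' -> emit 'b', reset
Bit 3: prefix='0' -> emit 'j', reset
Bit 4: prefix='1' (no match yet)
Bit 5: prefix='10' (no match yet)
Bit 6: prefix='101' (no match yet)
Bit 7: prefix='1011' -> emit 'd', reset
Bit 8: prefix='1' (no match yet)
Bit 9: prefix='10' (no match yet)
Bit 10: prefix='101' (no match yet)
Bit 11: prefix='1011' -> emit 'd', reset
Bit 12: prefix='0' -> emit 'j', reset
Bit 13: prefix='1' (no match yet)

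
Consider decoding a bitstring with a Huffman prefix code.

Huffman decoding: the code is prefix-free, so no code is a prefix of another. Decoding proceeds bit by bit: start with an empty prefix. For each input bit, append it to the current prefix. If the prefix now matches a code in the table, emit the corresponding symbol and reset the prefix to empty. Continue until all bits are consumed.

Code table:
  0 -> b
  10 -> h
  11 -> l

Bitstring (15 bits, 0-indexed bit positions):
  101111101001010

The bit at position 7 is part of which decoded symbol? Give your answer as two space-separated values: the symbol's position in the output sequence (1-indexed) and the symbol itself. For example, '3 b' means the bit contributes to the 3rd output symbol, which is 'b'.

Answer: 4 h

Derivation:
Bit 0: prefix='1' (no match yet)
Bit 1: prefix='10' -> emit 'h', reset
Bit 2: prefix='1' (no match yet)
Bit 3: prefix='11' -> emit 'l', reset
Bit 4: prefix='1' (no match yet)
Bit 5: prefix='11' -> emit 'l', reset
Bit 6: prefix='1' (no match yet)
Bit 7: prefix='10' -> emit 'h', reset
Bit 8: prefix='1' (no match yet)
Bit 9: prefix='10' -> emit 'h', reset
Bit 10: prefix='0' -> emit 'b', reset
Bit 11: prefix='1' (no match yet)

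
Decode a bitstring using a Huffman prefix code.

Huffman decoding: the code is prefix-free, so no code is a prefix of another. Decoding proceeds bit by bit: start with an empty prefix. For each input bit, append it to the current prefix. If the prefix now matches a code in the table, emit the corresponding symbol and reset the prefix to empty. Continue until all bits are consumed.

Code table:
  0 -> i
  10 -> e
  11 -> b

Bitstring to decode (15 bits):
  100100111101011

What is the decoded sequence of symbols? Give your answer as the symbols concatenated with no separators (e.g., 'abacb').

Answer: eieibbieb

Derivation:
Bit 0: prefix='1' (no match yet)
Bit 1: prefix='10' -> emit 'e', reset
Bit 2: prefix='0' -> emit 'i', reset
Bit 3: prefix='1' (no match yet)
Bit 4: prefix='10' -> emit 'e', reset
Bit 5: prefix='0' -> emit 'i', reset
Bit 6: prefix='1' (no match yet)
Bit 7: prefix='11' -> emit 'b', reset
Bit 8: prefix='1' (no match yet)
Bit 9: prefix='11' -> emit 'b', reset
Bit 10: prefix='0' -> emit 'i', reset
Bit 11: prefix='1' (no match yet)
Bit 12: prefix='10' -> emit 'e', reset
Bit 13: prefix='1' (no match yet)
Bit 14: prefix='11' -> emit 'b', reset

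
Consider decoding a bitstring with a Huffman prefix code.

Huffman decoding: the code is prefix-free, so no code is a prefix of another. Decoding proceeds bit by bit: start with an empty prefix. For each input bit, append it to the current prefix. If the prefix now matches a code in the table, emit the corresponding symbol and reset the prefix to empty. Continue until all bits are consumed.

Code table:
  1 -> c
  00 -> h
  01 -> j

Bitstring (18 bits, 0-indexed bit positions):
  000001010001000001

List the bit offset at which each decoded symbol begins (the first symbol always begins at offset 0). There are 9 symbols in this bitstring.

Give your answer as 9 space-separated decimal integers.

Bit 0: prefix='0' (no match yet)
Bit 1: prefix='00' -> emit 'h', reset
Bit 2: prefix='0' (no match yet)
Bit 3: prefix='00' -> emit 'h', reset
Bit 4: prefix='0' (no match yet)
Bit 5: prefix='01' -> emit 'j', reset
Bit 6: prefix='0' (no match yet)
Bit 7: prefix='01' -> emit 'j', reset
Bit 8: prefix='0' (no match yet)
Bit 9: prefix='00' -> emit 'h', reset
Bit 10: prefix='0' (no match yet)
Bit 11: prefix='01' -> emit 'j', reset
Bit 12: prefix='0' (no match yet)
Bit 13: prefix='00' -> emit 'h', reset
Bit 14: prefix='0' (no match yet)
Bit 15: prefix='00' -> emit 'h', reset
Bit 16: prefix='0' (no match yet)
Bit 17: prefix='01' -> emit 'j', reset

Answer: 0 2 4 6 8 10 12 14 16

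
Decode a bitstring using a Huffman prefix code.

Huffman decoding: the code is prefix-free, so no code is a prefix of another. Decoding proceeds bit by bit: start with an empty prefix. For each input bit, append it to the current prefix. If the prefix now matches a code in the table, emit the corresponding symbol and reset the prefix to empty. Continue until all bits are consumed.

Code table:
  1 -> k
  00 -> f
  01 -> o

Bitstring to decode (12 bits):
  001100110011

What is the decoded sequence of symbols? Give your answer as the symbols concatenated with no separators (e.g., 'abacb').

Answer: fkkfkkfkk

Derivation:
Bit 0: prefix='0' (no match yet)
Bit 1: prefix='00' -> emit 'f', reset
Bit 2: prefix='1' -> emit 'k', reset
Bit 3: prefix='1' -> emit 'k', reset
Bit 4: prefix='0' (no match yet)
Bit 5: prefix='00' -> emit 'f', reset
Bit 6: prefix='1' -> emit 'k', reset
Bit 7: prefix='1' -> emit 'k', reset
Bit 8: prefix='0' (no match yet)
Bit 9: prefix='00' -> emit 'f', reset
Bit 10: prefix='1' -> emit 'k', reset
Bit 11: prefix='1' -> emit 'k', reset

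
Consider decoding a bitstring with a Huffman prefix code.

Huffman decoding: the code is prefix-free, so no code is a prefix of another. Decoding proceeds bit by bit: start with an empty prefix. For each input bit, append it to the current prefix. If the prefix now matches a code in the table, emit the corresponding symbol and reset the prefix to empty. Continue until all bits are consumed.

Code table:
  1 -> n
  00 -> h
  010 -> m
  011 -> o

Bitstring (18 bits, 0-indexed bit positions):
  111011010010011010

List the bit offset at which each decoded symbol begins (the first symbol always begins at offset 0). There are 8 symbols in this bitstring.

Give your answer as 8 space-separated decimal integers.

Answer: 0 1 2 3 6 9 12 15

Derivation:
Bit 0: prefix='1' -> emit 'n', reset
Bit 1: prefix='1' -> emit 'n', reset
Bit 2: prefix='1' -> emit 'n', reset
Bit 3: prefix='0' (no match yet)
Bit 4: prefix='01' (no match yet)
Bit 5: prefix='011' -> emit 'o', reset
Bit 6: prefix='0' (no match yet)
Bit 7: prefix='01' (no match yet)
Bit 8: prefix='010' -> emit 'm', reset
Bit 9: prefix='0' (no match yet)
Bit 10: prefix='01' (no match yet)
Bit 11: prefix='010' -> emit 'm', reset
Bit 12: prefix='0' (no match yet)
Bit 13: prefix='01' (no match yet)
Bit 14: prefix='011' -> emit 'o', reset
Bit 15: prefix='0' (no match yet)
Bit 16: prefix='01' (no match yet)
Bit 17: prefix='010' -> emit 'm', reset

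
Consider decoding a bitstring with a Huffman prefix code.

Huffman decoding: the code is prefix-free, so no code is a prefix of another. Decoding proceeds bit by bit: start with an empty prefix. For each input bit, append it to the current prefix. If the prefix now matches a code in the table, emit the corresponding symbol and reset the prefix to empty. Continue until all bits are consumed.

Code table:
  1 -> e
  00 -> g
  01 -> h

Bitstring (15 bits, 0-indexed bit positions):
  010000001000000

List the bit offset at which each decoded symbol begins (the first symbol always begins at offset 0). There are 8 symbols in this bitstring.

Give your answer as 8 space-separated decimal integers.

Bit 0: prefix='0' (no match yet)
Bit 1: prefix='01' -> emit 'h', reset
Bit 2: prefix='0' (no match yet)
Bit 3: prefix='00' -> emit 'g', reset
Bit 4: prefix='0' (no match yet)
Bit 5: prefix='00' -> emit 'g', reset
Bit 6: prefix='0' (no match yet)
Bit 7: prefix='00' -> emit 'g', reset
Bit 8: prefix='1' -> emit 'e', reset
Bit 9: prefix='0' (no match yet)
Bit 10: prefix='00' -> emit 'g', reset
Bit 11: prefix='0' (no match yet)
Bit 12: prefix='00' -> emit 'g', reset
Bit 13: prefix='0' (no match yet)
Bit 14: prefix='00' -> emit 'g', reset

Answer: 0 2 4 6 8 9 11 13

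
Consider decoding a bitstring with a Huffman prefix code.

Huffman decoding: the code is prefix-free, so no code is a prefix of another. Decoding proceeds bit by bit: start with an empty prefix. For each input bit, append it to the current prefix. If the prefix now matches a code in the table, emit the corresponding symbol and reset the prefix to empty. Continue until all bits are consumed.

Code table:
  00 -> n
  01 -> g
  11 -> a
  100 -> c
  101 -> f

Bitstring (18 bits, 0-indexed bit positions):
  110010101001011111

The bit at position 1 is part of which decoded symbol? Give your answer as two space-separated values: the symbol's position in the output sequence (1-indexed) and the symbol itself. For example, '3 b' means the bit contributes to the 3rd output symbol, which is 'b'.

Bit 0: prefix='1' (no match yet)
Bit 1: prefix='11' -> emit 'a', reset
Bit 2: prefix='0' (no match yet)
Bit 3: prefix='00' -> emit 'n', reset
Bit 4: prefix='1' (no match yet)
Bit 5: prefix='10' (no match yet)

Answer: 1 a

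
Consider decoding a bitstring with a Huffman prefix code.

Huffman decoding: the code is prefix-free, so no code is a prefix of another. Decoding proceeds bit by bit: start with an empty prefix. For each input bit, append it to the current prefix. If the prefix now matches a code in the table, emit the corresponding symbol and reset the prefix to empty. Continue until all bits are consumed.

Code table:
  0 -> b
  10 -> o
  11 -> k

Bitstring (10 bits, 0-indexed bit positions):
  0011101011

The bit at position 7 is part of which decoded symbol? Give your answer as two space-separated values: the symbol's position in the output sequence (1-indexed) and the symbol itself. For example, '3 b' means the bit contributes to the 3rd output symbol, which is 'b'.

Bit 0: prefix='0' -> emit 'b', reset
Bit 1: prefix='0' -> emit 'b', reset
Bit 2: prefix='1' (no match yet)
Bit 3: prefix='11' -> emit 'k', reset
Bit 4: prefix='1' (no match yet)
Bit 5: prefix='10' -> emit 'o', reset
Bit 6: prefix='1' (no match yet)
Bit 7: prefix='10' -> emit 'o', reset
Bit 8: prefix='1' (no match yet)
Bit 9: prefix='11' -> emit 'k', reset

Answer: 5 o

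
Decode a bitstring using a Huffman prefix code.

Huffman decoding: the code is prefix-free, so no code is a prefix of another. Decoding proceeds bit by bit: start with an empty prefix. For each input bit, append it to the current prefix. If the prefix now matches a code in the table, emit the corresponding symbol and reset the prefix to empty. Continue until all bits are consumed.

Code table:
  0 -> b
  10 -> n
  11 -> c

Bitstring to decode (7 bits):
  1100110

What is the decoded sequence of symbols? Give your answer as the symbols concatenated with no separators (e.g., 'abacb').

Answer: cbbcb

Derivation:
Bit 0: prefix='1' (no match yet)
Bit 1: prefix='11' -> emit 'c', reset
Bit 2: prefix='0' -> emit 'b', reset
Bit 3: prefix='0' -> emit 'b', reset
Bit 4: prefix='1' (no match yet)
Bit 5: prefix='11' -> emit 'c', reset
Bit 6: prefix='0' -> emit 'b', reset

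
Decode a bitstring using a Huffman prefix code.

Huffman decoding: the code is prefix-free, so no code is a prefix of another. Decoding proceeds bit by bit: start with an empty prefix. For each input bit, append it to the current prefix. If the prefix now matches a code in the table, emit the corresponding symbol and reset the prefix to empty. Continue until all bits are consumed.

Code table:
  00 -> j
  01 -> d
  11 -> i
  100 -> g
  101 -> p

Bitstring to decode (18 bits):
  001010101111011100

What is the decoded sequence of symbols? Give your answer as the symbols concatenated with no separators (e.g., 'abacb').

Bit 0: prefix='0' (no match yet)
Bit 1: prefix='00' -> emit 'j', reset
Bit 2: prefix='1' (no match yet)
Bit 3: prefix='10' (no match yet)
Bit 4: prefix='101' -> emit 'p', reset
Bit 5: prefix='0' (no match yet)
Bit 6: prefix='01' -> emit 'd', reset
Bit 7: prefix='0' (no match yet)
Bit 8: prefix='01' -> emit 'd', reset
Bit 9: prefix='1' (no match yet)
Bit 10: prefix='11' -> emit 'i', reset
Bit 11: prefix='1' (no match yet)
Bit 12: prefix='10' (no match yet)
Bit 13: prefix='101' -> emit 'p', reset
Bit 14: prefix='1' (no match yet)
Bit 15: prefix='11' -> emit 'i', reset
Bit 16: prefix='0' (no match yet)
Bit 17: prefix='00' -> emit 'j', reset

Answer: jpddipij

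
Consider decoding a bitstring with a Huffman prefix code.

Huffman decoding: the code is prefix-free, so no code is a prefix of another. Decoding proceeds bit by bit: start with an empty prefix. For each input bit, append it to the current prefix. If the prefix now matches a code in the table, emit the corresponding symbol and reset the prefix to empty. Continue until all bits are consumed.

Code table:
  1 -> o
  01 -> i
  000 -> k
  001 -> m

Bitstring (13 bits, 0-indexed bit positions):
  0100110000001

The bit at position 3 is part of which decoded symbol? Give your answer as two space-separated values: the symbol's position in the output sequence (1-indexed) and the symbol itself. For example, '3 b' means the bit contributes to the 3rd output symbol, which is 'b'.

Bit 0: prefix='0' (no match yet)
Bit 1: prefix='01' -> emit 'i', reset
Bit 2: prefix='0' (no match yet)
Bit 3: prefix='00' (no match yet)
Bit 4: prefix='001' -> emit 'm', reset
Bit 5: prefix='1' -> emit 'o', reset
Bit 6: prefix='0' (no match yet)
Bit 7: prefix='00' (no match yet)

Answer: 2 m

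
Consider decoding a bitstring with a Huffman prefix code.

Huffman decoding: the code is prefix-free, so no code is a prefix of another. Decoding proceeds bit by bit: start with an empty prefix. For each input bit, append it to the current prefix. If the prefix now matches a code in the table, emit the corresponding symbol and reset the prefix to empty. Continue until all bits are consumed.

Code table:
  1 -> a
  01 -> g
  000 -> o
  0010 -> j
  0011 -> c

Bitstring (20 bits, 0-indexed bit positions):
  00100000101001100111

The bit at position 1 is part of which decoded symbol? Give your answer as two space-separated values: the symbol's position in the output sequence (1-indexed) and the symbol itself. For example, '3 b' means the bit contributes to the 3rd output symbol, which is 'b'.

Answer: 1 j

Derivation:
Bit 0: prefix='0' (no match yet)
Bit 1: prefix='00' (no match yet)
Bit 2: prefix='001' (no match yet)
Bit 3: prefix='0010' -> emit 'j', reset
Bit 4: prefix='0' (no match yet)
Bit 5: prefix='00' (no match yet)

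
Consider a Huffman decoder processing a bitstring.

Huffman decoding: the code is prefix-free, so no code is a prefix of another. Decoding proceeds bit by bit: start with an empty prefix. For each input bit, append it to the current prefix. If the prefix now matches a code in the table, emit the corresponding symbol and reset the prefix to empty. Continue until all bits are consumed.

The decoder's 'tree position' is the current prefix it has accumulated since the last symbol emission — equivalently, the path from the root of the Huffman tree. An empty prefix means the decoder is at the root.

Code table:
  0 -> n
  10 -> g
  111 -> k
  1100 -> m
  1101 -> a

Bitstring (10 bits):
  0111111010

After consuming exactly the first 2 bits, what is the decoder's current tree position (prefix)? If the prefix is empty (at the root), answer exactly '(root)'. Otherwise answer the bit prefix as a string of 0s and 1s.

Bit 0: prefix='0' -> emit 'n', reset
Bit 1: prefix='1' (no match yet)

Answer: 1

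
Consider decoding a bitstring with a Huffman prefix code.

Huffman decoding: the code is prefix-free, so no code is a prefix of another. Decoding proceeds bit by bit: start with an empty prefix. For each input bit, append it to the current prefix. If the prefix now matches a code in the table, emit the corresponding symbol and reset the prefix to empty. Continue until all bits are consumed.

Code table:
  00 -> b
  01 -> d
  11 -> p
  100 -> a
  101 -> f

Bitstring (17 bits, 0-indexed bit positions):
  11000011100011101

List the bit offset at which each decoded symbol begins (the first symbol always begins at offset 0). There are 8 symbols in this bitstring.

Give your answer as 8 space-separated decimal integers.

Answer: 0 2 4 6 8 11 13 15

Derivation:
Bit 0: prefix='1' (no match yet)
Bit 1: prefix='11' -> emit 'p', reset
Bit 2: prefix='0' (no match yet)
Bit 3: prefix='00' -> emit 'b', reset
Bit 4: prefix='0' (no match yet)
Bit 5: prefix='00' -> emit 'b', reset
Bit 6: prefix='1' (no match yet)
Bit 7: prefix='11' -> emit 'p', reset
Bit 8: prefix='1' (no match yet)
Bit 9: prefix='10' (no match yet)
Bit 10: prefix='100' -> emit 'a', reset
Bit 11: prefix='0' (no match yet)
Bit 12: prefix='01' -> emit 'd', reset
Bit 13: prefix='1' (no match yet)
Bit 14: prefix='11' -> emit 'p', reset
Bit 15: prefix='0' (no match yet)
Bit 16: prefix='01' -> emit 'd', reset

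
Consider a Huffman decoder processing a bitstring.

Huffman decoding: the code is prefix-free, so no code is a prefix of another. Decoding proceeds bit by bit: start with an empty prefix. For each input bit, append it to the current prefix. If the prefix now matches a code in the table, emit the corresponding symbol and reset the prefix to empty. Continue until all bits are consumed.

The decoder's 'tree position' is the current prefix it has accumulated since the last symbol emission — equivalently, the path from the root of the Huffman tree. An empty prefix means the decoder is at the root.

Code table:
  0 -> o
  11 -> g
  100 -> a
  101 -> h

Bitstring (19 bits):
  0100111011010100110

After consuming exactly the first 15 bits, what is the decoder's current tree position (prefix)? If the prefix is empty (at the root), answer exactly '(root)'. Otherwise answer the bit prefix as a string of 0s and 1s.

Answer: 10

Derivation:
Bit 0: prefix='0' -> emit 'o', reset
Bit 1: prefix='1' (no match yet)
Bit 2: prefix='10' (no match yet)
Bit 3: prefix='100' -> emit 'a', reset
Bit 4: prefix='1' (no match yet)
Bit 5: prefix='11' -> emit 'g', reset
Bit 6: prefix='1' (no match yet)
Bit 7: prefix='10' (no match yet)
Bit 8: prefix='101' -> emit 'h', reset
Bit 9: prefix='1' (no match yet)
Bit 10: prefix='10' (no match yet)
Bit 11: prefix='101' -> emit 'h', reset
Bit 12: prefix='0' -> emit 'o', reset
Bit 13: prefix='1' (no match yet)
Bit 14: prefix='10' (no match yet)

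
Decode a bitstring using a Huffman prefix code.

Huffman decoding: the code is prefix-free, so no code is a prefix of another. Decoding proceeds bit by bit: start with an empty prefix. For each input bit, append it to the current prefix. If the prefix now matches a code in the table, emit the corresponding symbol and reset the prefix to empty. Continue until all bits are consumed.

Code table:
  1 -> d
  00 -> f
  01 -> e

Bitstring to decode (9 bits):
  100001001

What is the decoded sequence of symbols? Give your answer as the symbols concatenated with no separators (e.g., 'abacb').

Answer: dffdfd

Derivation:
Bit 0: prefix='1' -> emit 'd', reset
Bit 1: prefix='0' (no match yet)
Bit 2: prefix='00' -> emit 'f', reset
Bit 3: prefix='0' (no match yet)
Bit 4: prefix='00' -> emit 'f', reset
Bit 5: prefix='1' -> emit 'd', reset
Bit 6: prefix='0' (no match yet)
Bit 7: prefix='00' -> emit 'f', reset
Bit 8: prefix='1' -> emit 'd', reset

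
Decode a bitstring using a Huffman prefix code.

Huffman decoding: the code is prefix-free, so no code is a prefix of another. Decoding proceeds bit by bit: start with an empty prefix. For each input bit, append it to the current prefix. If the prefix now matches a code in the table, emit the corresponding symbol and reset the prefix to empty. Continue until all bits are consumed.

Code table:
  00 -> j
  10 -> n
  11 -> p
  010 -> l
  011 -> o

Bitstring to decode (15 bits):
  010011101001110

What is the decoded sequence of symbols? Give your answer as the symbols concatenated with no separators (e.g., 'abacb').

Answer: lonnon

Derivation:
Bit 0: prefix='0' (no match yet)
Bit 1: prefix='01' (no match yet)
Bit 2: prefix='010' -> emit 'l', reset
Bit 3: prefix='0' (no match yet)
Bit 4: prefix='01' (no match yet)
Bit 5: prefix='011' -> emit 'o', reset
Bit 6: prefix='1' (no match yet)
Bit 7: prefix='10' -> emit 'n', reset
Bit 8: prefix='1' (no match yet)
Bit 9: prefix='10' -> emit 'n', reset
Bit 10: prefix='0' (no match yet)
Bit 11: prefix='01' (no match yet)
Bit 12: prefix='011' -> emit 'o', reset
Bit 13: prefix='1' (no match yet)
Bit 14: prefix='10' -> emit 'n', reset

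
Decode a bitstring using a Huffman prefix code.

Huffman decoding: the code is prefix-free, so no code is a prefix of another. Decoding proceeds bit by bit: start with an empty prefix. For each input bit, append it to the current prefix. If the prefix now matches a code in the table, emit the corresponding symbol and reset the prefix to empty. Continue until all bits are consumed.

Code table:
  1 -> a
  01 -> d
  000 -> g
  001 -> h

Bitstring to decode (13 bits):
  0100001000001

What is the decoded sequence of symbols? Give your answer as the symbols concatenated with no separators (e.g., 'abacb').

Bit 0: prefix='0' (no match yet)
Bit 1: prefix='01' -> emit 'd', reset
Bit 2: prefix='0' (no match yet)
Bit 3: prefix='00' (no match yet)
Bit 4: prefix='000' -> emit 'g', reset
Bit 5: prefix='0' (no match yet)
Bit 6: prefix='01' -> emit 'd', reset
Bit 7: prefix='0' (no match yet)
Bit 8: prefix='00' (no match yet)
Bit 9: prefix='000' -> emit 'g', reset
Bit 10: prefix='0' (no match yet)
Bit 11: prefix='00' (no match yet)
Bit 12: prefix='001' -> emit 'h', reset

Answer: dgdgh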